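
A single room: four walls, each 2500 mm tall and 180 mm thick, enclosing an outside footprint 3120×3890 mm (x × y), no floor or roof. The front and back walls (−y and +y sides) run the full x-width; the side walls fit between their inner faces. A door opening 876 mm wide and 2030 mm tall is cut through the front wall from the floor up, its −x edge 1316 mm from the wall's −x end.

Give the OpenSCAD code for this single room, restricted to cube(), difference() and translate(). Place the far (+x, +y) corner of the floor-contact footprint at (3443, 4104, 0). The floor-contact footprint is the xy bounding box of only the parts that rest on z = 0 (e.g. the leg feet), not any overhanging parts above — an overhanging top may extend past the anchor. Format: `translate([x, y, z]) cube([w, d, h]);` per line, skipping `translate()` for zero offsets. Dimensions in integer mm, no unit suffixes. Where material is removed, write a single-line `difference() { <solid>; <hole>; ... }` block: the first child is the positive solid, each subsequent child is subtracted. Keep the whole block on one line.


difference() { translate([323, 214, 0]) cube([3120, 180, 2500]); translate([1639, 214, 0]) cube([876, 180, 2030]); }
translate([323, 3924, 0]) cube([3120, 180, 2500]);
translate([323, 394, 0]) cube([180, 3530, 2500]);
translate([3263, 394, 0]) cube([180, 3530, 2500]);


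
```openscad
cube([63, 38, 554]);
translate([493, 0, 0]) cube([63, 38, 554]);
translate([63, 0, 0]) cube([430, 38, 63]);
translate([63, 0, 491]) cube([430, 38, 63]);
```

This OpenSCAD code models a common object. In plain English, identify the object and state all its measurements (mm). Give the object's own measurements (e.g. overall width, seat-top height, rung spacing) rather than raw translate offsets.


A rectangular picture frame lying in the x–z plane (depth along y). The opening is 430 mm wide (x) by 428 mm tall (z), surrounded by a border 63 mm wide on all four sides. The frame is 38 mm deep and is made of two full-height vertical stiles with two horizontal rails fitted between them.


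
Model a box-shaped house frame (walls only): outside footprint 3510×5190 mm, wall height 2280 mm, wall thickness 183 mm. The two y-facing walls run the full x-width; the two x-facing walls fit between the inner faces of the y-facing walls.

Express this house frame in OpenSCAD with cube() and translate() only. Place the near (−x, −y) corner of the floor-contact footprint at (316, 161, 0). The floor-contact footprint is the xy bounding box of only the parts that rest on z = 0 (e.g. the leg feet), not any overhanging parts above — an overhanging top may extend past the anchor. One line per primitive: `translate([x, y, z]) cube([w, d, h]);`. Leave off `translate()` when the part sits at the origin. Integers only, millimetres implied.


translate([316, 161, 0]) cube([3510, 183, 2280]);
translate([316, 5168, 0]) cube([3510, 183, 2280]);
translate([316, 344, 0]) cube([183, 4824, 2280]);
translate([3643, 344, 0]) cube([183, 4824, 2280]);


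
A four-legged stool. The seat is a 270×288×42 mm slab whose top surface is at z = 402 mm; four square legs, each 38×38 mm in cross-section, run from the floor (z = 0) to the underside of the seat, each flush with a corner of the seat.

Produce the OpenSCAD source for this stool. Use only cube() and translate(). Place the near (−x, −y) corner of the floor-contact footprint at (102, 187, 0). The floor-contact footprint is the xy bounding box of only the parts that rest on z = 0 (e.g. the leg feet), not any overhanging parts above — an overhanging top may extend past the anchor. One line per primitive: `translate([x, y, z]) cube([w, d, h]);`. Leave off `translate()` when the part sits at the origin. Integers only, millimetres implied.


translate([102, 187, 360]) cube([270, 288, 42]);
translate([102, 187, 0]) cube([38, 38, 360]);
translate([334, 187, 0]) cube([38, 38, 360]);
translate([102, 437, 0]) cube([38, 38, 360]);
translate([334, 437, 0]) cube([38, 38, 360]);


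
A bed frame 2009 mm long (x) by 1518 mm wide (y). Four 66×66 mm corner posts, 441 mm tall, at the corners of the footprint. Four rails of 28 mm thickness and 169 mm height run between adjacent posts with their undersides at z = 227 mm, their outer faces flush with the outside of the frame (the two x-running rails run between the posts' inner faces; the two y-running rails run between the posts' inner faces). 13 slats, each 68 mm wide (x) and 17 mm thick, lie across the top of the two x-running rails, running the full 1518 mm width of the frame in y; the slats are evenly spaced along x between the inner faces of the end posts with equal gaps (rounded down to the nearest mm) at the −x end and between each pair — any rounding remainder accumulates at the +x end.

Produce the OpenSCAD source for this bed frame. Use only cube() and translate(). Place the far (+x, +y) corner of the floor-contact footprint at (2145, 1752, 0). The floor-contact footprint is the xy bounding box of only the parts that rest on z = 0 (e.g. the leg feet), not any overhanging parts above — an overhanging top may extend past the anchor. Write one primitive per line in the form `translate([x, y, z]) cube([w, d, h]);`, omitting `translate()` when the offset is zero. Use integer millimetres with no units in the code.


translate([136, 234, 0]) cube([66, 66, 441]);
translate([136, 1686, 0]) cube([66, 66, 441]);
translate([2079, 234, 0]) cube([66, 66, 441]);
translate([2079, 1686, 0]) cube([66, 66, 441]);
translate([202, 234, 227]) cube([1877, 28, 169]);
translate([202, 1724, 227]) cube([1877, 28, 169]);
translate([136, 300, 227]) cube([28, 1386, 169]);
translate([2117, 300, 227]) cube([28, 1386, 169]);
translate([272, 234, 396]) cube([68, 1518, 17]);
translate([410, 234, 396]) cube([68, 1518, 17]);
translate([548, 234, 396]) cube([68, 1518, 17]);
translate([686, 234, 396]) cube([68, 1518, 17]);
translate([824, 234, 396]) cube([68, 1518, 17]);
translate([962, 234, 396]) cube([68, 1518, 17]);
translate([1100, 234, 396]) cube([68, 1518, 17]);
translate([1238, 234, 396]) cube([68, 1518, 17]);
translate([1376, 234, 396]) cube([68, 1518, 17]);
translate([1514, 234, 396]) cube([68, 1518, 17]);
translate([1652, 234, 396]) cube([68, 1518, 17]);
translate([1790, 234, 396]) cube([68, 1518, 17]);
translate([1928, 234, 396]) cube([68, 1518, 17]);


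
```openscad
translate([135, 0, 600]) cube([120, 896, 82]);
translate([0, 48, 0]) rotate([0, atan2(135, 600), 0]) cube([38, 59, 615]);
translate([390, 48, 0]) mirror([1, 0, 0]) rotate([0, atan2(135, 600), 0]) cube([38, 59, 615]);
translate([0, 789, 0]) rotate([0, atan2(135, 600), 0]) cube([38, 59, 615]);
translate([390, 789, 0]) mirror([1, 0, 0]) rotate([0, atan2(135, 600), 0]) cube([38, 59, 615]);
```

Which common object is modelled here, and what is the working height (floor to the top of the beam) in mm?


A sawhorse. The overall height is 682 mm.

A beam across two mirrored pairs of raked legs — a sawhorse. The beam's underside is at z = 600 (matching the legs' vertical rise in atan2(135, 600)) and the beam is 82 mm tall, so its top is at 600 + 82 = 682 mm. The raked legs top out at the beam's underside, so that is the highest point.


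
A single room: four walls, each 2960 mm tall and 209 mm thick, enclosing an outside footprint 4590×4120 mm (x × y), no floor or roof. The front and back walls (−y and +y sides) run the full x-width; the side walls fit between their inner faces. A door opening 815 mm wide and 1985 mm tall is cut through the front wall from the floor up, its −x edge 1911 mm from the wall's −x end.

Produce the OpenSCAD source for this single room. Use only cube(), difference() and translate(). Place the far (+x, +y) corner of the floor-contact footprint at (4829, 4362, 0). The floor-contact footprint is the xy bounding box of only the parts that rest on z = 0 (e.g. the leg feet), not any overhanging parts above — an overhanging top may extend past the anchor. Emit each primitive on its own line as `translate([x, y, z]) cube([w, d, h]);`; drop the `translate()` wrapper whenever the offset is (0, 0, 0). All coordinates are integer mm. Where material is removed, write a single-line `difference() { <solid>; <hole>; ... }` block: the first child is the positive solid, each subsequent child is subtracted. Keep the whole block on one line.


difference() { translate([239, 242, 0]) cube([4590, 209, 2960]); translate([2150, 242, 0]) cube([815, 209, 1985]); }
translate([239, 4153, 0]) cube([4590, 209, 2960]);
translate([239, 451, 0]) cube([209, 3702, 2960]);
translate([4620, 451, 0]) cube([209, 3702, 2960]);


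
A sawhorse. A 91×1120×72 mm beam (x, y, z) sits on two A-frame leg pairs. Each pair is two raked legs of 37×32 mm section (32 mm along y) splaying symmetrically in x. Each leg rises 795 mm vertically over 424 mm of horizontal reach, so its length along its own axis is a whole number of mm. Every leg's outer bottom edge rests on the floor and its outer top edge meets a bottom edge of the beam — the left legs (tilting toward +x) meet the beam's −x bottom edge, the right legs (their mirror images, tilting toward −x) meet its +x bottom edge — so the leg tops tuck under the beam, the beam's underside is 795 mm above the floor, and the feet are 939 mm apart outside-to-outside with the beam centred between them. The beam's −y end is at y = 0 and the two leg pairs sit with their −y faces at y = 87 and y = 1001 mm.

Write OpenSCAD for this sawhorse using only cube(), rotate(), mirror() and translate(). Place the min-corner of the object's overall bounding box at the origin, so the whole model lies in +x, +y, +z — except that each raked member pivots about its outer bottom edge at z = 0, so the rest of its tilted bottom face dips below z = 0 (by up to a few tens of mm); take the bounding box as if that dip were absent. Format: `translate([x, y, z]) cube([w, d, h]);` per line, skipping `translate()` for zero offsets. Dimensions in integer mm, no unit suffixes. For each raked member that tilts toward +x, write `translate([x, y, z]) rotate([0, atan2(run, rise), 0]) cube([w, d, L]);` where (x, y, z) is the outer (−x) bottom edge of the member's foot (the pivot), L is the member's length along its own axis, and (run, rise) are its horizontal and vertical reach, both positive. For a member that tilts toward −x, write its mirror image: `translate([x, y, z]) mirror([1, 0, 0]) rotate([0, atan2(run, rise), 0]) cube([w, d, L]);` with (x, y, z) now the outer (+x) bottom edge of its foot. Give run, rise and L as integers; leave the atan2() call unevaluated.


translate([424, 0, 795]) cube([91, 1120, 72]);
translate([0, 87, 0]) rotate([0, atan2(424, 795), 0]) cube([37, 32, 901]);
translate([939, 87, 0]) mirror([1, 0, 0]) rotate([0, atan2(424, 795), 0]) cube([37, 32, 901]);
translate([0, 1001, 0]) rotate([0, atan2(424, 795), 0]) cube([37, 32, 901]);
translate([939, 1001, 0]) mirror([1, 0, 0]) rotate([0, atan2(424, 795), 0]) cube([37, 32, 901]);


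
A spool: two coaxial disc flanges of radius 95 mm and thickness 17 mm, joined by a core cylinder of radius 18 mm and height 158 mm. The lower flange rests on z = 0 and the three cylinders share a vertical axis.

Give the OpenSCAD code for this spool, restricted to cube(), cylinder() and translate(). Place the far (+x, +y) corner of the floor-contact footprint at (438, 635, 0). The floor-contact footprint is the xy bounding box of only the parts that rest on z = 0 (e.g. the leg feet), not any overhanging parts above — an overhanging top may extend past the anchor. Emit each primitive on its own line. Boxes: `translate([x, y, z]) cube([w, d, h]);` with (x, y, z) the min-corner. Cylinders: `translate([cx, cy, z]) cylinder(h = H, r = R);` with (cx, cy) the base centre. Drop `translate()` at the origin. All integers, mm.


translate([343, 540, 0]) cylinder(h = 17, r = 95);
translate([343, 540, 17]) cylinder(h = 158, r = 18);
translate([343, 540, 175]) cylinder(h = 17, r = 95);


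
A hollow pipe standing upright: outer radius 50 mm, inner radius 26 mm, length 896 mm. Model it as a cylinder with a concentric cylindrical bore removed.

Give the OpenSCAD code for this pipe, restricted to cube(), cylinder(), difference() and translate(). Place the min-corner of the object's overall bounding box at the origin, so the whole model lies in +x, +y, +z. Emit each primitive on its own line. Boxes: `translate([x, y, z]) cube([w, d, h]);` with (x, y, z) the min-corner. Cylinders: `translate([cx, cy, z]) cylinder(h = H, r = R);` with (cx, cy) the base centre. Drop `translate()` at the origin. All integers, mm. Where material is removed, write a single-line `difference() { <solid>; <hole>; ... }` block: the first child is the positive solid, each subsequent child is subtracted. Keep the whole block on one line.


difference() { translate([50, 50, 0]) cylinder(h = 896, r = 50); translate([50, 50, 0]) cylinder(h = 896, r = 26); }


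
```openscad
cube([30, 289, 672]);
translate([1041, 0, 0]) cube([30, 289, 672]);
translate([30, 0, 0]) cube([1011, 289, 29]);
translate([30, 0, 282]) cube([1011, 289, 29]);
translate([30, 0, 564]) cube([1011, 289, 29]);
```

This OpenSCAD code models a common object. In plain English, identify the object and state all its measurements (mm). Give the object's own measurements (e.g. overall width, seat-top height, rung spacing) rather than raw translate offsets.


An open bookshelf. Two side panels, each 30 mm thick, 289 mm deep and 672 mm tall, stand 1071 mm apart (outside-to-outside). Between them sit 3 shelves, each 29 mm thick and 289 mm deep, spanning the full gap between the sides. The bottom shelf rests on the floor (its underside at z = 0) and the clear gap between one shelf's top and the next shelf's underside is 253 mm.


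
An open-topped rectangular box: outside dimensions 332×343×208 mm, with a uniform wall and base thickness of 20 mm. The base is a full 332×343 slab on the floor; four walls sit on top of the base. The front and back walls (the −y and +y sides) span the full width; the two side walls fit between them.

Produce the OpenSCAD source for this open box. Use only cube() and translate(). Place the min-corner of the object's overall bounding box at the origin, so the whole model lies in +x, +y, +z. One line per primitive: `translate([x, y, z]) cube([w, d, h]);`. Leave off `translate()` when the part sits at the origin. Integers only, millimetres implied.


cube([332, 343, 20]);
translate([0, 0, 20]) cube([332, 20, 188]);
translate([0, 323, 20]) cube([332, 20, 188]);
translate([0, 20, 20]) cube([20, 303, 188]);
translate([312, 20, 20]) cube([20, 303, 188]);


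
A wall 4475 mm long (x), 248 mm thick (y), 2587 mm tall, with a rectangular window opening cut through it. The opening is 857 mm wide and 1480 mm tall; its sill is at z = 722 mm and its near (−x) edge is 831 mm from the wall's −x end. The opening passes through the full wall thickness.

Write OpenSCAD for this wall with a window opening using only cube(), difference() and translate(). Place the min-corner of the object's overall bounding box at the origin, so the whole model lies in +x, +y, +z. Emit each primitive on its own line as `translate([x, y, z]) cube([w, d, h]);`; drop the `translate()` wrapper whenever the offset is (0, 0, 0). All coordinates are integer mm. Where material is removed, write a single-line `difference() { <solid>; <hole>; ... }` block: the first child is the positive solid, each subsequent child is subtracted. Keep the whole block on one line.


difference() { cube([4475, 248, 2587]); translate([831, 0, 722]) cube([857, 248, 1480]); }


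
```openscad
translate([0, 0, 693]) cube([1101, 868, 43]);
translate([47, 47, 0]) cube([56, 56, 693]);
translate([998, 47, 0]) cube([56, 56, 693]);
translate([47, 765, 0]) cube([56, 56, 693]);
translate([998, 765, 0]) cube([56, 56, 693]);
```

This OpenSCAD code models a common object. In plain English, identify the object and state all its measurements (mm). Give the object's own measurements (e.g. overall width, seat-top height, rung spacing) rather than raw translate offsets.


A rectangular dining table. The top is 1101×868×43 mm with its upper surface at z = 736 mm. It stands on four 56×56 mm square legs, each inset 47 mm from the nearest pair of top edges, running from the floor to the underside of the top.


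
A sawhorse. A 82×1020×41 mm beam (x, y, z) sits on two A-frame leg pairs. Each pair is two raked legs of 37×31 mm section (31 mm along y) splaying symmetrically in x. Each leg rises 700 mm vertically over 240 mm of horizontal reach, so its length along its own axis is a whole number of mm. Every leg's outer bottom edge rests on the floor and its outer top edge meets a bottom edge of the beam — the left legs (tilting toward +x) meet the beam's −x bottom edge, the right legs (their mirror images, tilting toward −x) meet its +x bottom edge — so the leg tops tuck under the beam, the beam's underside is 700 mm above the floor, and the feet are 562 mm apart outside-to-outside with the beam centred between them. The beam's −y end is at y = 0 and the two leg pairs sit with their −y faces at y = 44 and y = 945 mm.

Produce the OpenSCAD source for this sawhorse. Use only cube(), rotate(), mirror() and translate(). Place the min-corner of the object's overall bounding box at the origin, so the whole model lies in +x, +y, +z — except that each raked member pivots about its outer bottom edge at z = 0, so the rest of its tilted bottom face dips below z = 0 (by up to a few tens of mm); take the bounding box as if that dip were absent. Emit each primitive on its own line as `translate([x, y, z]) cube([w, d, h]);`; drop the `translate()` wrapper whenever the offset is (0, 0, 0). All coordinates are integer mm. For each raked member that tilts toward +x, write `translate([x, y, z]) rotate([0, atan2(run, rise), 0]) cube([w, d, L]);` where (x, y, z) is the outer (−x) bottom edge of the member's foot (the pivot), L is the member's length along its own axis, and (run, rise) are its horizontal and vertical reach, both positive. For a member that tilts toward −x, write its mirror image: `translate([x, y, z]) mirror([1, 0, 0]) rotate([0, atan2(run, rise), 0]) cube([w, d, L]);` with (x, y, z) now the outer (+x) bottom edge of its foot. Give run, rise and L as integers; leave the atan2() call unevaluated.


translate([240, 0, 700]) cube([82, 1020, 41]);
translate([0, 44, 0]) rotate([0, atan2(240, 700), 0]) cube([37, 31, 740]);
translate([562, 44, 0]) mirror([1, 0, 0]) rotate([0, atan2(240, 700), 0]) cube([37, 31, 740]);
translate([0, 945, 0]) rotate([0, atan2(240, 700), 0]) cube([37, 31, 740]);
translate([562, 945, 0]) mirror([1, 0, 0]) rotate([0, atan2(240, 700), 0]) cube([37, 31, 740]);


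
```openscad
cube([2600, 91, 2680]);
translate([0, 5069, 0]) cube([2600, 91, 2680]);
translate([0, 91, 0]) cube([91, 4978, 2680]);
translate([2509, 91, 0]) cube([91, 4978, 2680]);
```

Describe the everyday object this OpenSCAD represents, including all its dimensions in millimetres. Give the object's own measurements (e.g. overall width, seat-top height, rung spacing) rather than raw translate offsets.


The wall frame of a small rectangular building: four walls, each 2680 mm tall and 91 mm thick, enclosing a footprint 2600 mm (x) by 5160 mm (y) outside-to-outside, with no floor or roof. The front and back walls (the −y and +y sides) span the full width; the two side walls fit between them.


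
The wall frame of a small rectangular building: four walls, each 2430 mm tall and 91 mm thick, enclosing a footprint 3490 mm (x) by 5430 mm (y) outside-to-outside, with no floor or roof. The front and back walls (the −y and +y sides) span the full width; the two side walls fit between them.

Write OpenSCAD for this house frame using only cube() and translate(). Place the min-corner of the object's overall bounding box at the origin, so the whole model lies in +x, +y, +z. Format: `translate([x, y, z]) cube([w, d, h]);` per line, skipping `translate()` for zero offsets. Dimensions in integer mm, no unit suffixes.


cube([3490, 91, 2430]);
translate([0, 5339, 0]) cube([3490, 91, 2430]);
translate([0, 91, 0]) cube([91, 5248, 2430]);
translate([3399, 91, 0]) cube([91, 5248, 2430]);


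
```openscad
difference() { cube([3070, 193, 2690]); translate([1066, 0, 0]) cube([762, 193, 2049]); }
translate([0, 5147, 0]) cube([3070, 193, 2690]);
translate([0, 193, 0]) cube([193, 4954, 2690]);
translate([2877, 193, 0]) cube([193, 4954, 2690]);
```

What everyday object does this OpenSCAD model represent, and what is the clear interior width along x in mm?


A single room. The interior width is 2684 mm.

Four walls enclosing a rectangle with a door in the front wall — a room. Outside width 3070 minus two 193 mm walls gives 2684 mm.


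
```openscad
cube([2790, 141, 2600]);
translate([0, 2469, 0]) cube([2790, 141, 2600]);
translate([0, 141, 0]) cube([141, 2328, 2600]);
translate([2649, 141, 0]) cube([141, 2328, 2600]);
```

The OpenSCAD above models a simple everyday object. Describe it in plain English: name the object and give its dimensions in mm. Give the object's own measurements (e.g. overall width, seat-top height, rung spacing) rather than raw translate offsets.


The wall frame of a small rectangular building: four walls, each 2600 mm tall and 141 mm thick, enclosing a footprint 2790 mm (x) by 2610 mm (y) outside-to-outside, with no floor or roof. The front and back walls (the −y and +y sides) span the full width; the two side walls fit between them.


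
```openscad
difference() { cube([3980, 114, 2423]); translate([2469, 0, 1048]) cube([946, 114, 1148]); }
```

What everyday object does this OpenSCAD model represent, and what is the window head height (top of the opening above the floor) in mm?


A wall with a window opening. The window head height is 2196 mm.

A wall with a rectangular opening subtracted — a window. Sill at z = 1048, opening 1148 mm tall, so the head is at 1048 + 1148 = 2196 mm.


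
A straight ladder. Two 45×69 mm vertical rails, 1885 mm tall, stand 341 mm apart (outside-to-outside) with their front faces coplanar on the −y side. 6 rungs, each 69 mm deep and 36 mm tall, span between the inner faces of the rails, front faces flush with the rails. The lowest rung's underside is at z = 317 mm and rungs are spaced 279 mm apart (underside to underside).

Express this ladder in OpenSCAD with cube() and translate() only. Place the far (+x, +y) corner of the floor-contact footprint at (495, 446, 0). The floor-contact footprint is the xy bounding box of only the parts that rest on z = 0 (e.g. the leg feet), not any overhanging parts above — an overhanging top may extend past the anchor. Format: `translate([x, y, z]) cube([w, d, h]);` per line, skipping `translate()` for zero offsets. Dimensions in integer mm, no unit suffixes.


translate([154, 377, 0]) cube([45, 69, 1885]);
translate([450, 377, 0]) cube([45, 69, 1885]);
translate([199, 377, 317]) cube([251, 69, 36]);
translate([199, 377, 596]) cube([251, 69, 36]);
translate([199, 377, 875]) cube([251, 69, 36]);
translate([199, 377, 1154]) cube([251, 69, 36]);
translate([199, 377, 1433]) cube([251, 69, 36]);
translate([199, 377, 1712]) cube([251, 69, 36]);


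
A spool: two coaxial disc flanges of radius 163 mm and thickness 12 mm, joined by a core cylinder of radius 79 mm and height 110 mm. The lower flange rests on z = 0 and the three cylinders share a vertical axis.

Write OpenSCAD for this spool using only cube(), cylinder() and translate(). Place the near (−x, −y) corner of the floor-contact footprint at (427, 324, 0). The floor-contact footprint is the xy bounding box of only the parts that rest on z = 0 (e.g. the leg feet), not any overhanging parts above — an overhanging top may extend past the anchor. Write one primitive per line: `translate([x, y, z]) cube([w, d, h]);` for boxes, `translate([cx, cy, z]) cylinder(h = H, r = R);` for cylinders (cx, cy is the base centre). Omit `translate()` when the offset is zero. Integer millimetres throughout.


translate([590, 487, 0]) cylinder(h = 12, r = 163);
translate([590, 487, 12]) cylinder(h = 110, r = 79);
translate([590, 487, 122]) cylinder(h = 12, r = 163);


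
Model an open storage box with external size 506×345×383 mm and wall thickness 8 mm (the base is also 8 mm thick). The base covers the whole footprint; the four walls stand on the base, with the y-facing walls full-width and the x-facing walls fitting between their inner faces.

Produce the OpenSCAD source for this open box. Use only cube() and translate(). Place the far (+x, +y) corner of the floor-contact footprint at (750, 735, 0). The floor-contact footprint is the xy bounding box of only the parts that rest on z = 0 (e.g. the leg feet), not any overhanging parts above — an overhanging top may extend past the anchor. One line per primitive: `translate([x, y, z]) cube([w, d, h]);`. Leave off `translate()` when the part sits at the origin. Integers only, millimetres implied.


translate([244, 390, 0]) cube([506, 345, 8]);
translate([244, 390, 8]) cube([506, 8, 375]);
translate([244, 727, 8]) cube([506, 8, 375]);
translate([244, 398, 8]) cube([8, 329, 375]);
translate([742, 398, 8]) cube([8, 329, 375]);


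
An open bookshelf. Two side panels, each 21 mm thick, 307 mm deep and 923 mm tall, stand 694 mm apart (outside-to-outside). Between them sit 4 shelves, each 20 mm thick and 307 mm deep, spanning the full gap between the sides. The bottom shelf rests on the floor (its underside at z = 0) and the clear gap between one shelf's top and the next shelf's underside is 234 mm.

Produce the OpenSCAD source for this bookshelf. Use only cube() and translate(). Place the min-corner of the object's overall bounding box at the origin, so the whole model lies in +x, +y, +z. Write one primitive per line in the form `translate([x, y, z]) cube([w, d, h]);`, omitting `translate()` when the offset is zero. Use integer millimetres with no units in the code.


cube([21, 307, 923]);
translate([673, 0, 0]) cube([21, 307, 923]);
translate([21, 0, 0]) cube([652, 307, 20]);
translate([21, 0, 254]) cube([652, 307, 20]);
translate([21, 0, 508]) cube([652, 307, 20]);
translate([21, 0, 762]) cube([652, 307, 20]);


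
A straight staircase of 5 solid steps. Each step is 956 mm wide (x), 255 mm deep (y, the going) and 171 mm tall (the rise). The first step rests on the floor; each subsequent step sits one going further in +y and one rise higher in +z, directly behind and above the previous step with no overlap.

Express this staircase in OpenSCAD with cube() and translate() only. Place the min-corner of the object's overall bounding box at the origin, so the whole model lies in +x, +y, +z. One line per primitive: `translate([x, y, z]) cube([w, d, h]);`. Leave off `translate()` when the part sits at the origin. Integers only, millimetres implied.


cube([956, 255, 171]);
translate([0, 255, 171]) cube([956, 255, 171]);
translate([0, 510, 342]) cube([956, 255, 171]);
translate([0, 765, 513]) cube([956, 255, 171]);
translate([0, 1020, 684]) cube([956, 255, 171]);


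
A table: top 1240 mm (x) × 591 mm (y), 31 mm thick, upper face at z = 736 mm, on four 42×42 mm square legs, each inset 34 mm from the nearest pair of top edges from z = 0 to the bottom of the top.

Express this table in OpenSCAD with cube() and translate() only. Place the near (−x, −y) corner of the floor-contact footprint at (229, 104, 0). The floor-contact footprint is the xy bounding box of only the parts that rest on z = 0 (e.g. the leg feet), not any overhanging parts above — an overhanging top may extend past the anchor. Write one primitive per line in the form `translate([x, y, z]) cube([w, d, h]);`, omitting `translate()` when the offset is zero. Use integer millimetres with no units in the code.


translate([195, 70, 705]) cube([1240, 591, 31]);
translate([229, 104, 0]) cube([42, 42, 705]);
translate([1359, 104, 0]) cube([42, 42, 705]);
translate([229, 585, 0]) cube([42, 42, 705]);
translate([1359, 585, 0]) cube([42, 42, 705]);


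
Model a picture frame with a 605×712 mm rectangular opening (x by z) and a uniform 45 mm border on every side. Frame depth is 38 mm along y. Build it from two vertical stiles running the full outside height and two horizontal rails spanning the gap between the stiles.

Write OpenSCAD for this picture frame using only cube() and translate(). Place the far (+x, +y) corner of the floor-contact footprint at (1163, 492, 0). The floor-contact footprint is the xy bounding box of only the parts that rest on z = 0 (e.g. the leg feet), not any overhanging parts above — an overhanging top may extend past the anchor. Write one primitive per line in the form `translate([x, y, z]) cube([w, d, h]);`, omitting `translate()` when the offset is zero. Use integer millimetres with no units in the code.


translate([468, 454, 0]) cube([45, 38, 802]);
translate([1118, 454, 0]) cube([45, 38, 802]);
translate([513, 454, 0]) cube([605, 38, 45]);
translate([513, 454, 757]) cube([605, 38, 45]);


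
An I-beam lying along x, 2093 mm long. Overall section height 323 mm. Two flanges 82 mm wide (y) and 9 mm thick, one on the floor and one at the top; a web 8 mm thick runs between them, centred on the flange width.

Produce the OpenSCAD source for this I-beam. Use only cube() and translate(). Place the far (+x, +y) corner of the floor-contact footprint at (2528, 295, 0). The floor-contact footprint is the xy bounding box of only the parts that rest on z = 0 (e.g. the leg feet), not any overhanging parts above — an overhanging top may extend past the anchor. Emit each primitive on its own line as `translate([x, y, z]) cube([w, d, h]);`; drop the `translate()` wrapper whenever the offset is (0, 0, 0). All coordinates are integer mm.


translate([435, 213, 0]) cube([2093, 82, 9]);
translate([435, 250, 9]) cube([2093, 8, 305]);
translate([435, 213, 314]) cube([2093, 82, 9]);


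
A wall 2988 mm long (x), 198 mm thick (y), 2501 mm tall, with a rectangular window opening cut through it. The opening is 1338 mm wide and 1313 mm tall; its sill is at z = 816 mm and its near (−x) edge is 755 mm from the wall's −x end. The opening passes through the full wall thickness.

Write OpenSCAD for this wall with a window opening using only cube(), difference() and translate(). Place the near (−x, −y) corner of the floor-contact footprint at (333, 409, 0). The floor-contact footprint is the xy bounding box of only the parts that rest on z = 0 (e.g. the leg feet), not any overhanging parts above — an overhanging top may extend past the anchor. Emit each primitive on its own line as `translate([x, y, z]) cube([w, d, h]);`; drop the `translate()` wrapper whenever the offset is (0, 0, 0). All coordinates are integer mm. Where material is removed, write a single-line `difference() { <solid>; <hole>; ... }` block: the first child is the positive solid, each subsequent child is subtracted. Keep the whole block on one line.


difference() { translate([333, 409, 0]) cube([2988, 198, 2501]); translate([1088, 409, 816]) cube([1338, 198, 1313]); }


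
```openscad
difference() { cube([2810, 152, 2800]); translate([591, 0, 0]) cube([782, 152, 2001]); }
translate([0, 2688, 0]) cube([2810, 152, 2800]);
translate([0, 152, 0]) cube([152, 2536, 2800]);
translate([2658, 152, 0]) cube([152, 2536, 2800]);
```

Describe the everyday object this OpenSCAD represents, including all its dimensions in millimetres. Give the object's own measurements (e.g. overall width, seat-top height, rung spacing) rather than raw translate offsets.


A single room: four walls, each 2800 mm tall and 152 mm thick, enclosing an outside footprint 2810×2840 mm (x × y), no floor or roof. The front and back walls (−y and +y sides) run the full x-width; the side walls fit between their inner faces. A door opening 782 mm wide and 2001 mm tall is cut through the front wall from the floor up, its −x edge 591 mm from the wall's −x end.


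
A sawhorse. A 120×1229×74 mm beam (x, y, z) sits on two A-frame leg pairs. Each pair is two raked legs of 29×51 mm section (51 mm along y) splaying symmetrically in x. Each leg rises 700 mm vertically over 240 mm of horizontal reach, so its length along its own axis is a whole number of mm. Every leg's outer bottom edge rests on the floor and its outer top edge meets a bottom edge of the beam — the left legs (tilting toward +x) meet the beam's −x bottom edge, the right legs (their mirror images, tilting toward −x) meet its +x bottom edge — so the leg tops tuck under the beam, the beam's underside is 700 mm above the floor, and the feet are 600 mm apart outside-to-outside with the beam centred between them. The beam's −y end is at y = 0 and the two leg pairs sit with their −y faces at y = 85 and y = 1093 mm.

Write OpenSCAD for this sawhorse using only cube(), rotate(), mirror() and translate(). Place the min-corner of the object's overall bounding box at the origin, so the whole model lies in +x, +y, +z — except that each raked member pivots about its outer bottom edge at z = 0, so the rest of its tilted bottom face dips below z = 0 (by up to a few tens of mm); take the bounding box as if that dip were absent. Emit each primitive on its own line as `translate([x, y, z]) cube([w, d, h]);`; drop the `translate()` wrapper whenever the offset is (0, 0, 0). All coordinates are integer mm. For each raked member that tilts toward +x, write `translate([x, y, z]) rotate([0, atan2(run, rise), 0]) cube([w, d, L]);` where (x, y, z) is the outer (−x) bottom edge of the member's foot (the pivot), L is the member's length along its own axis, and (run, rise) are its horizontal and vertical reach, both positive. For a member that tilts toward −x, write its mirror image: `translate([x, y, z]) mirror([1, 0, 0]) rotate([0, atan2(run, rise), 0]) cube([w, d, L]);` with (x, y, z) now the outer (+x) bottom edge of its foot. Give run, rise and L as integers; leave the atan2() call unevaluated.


translate([240, 0, 700]) cube([120, 1229, 74]);
translate([0, 85, 0]) rotate([0, atan2(240, 700), 0]) cube([29, 51, 740]);
translate([600, 85, 0]) mirror([1, 0, 0]) rotate([0, atan2(240, 700), 0]) cube([29, 51, 740]);
translate([0, 1093, 0]) rotate([0, atan2(240, 700), 0]) cube([29, 51, 740]);
translate([600, 1093, 0]) mirror([1, 0, 0]) rotate([0, atan2(240, 700), 0]) cube([29, 51, 740]);


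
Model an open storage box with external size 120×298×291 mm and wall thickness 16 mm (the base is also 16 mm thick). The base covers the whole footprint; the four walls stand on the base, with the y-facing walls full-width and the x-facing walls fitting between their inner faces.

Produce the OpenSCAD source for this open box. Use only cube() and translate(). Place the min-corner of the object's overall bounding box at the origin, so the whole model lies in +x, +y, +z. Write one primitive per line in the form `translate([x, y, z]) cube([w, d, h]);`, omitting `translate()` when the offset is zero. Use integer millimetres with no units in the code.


cube([120, 298, 16]);
translate([0, 0, 16]) cube([120, 16, 275]);
translate([0, 282, 16]) cube([120, 16, 275]);
translate([0, 16, 16]) cube([16, 266, 275]);
translate([104, 16, 16]) cube([16, 266, 275]);


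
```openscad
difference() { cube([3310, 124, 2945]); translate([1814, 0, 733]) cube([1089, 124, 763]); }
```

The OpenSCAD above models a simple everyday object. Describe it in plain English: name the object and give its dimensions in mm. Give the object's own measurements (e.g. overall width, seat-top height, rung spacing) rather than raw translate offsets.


A wall 3310 mm long (x), 124 mm thick (y), 2945 mm tall, with a rectangular window opening cut through it. The opening is 1089 mm wide and 763 mm tall; its sill is at z = 733 mm and its near (−x) edge is 1814 mm from the wall's −x end. The opening passes through the full wall thickness.


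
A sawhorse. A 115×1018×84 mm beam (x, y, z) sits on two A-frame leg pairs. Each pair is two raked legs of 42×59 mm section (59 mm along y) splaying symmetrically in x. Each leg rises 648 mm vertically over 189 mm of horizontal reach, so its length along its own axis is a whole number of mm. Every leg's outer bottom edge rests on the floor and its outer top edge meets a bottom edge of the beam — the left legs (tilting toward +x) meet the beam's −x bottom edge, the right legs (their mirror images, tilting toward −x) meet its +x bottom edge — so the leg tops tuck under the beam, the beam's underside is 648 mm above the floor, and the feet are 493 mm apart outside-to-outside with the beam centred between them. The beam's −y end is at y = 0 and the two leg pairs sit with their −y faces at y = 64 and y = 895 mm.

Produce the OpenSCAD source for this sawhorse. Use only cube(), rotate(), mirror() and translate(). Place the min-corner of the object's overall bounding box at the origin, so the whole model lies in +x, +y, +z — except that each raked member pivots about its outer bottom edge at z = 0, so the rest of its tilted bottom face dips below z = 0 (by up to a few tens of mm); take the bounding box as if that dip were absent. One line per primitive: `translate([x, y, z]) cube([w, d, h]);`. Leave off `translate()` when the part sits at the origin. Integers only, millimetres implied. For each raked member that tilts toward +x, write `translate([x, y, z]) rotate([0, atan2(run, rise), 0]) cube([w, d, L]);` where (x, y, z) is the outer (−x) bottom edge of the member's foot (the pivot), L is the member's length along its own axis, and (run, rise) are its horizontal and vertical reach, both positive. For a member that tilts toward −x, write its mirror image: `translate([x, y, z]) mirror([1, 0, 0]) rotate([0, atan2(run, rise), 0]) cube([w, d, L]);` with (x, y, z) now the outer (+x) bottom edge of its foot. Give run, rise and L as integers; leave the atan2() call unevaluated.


translate([189, 0, 648]) cube([115, 1018, 84]);
translate([0, 64, 0]) rotate([0, atan2(189, 648), 0]) cube([42, 59, 675]);
translate([493, 64, 0]) mirror([1, 0, 0]) rotate([0, atan2(189, 648), 0]) cube([42, 59, 675]);
translate([0, 895, 0]) rotate([0, atan2(189, 648), 0]) cube([42, 59, 675]);
translate([493, 895, 0]) mirror([1, 0, 0]) rotate([0, atan2(189, 648), 0]) cube([42, 59, 675]);


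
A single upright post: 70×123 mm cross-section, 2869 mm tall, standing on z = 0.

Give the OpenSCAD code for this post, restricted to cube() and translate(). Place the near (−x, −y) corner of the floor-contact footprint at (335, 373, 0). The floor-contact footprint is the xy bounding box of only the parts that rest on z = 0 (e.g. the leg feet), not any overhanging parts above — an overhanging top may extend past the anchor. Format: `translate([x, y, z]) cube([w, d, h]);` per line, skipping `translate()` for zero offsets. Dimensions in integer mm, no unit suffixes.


translate([335, 373, 0]) cube([70, 123, 2869]);


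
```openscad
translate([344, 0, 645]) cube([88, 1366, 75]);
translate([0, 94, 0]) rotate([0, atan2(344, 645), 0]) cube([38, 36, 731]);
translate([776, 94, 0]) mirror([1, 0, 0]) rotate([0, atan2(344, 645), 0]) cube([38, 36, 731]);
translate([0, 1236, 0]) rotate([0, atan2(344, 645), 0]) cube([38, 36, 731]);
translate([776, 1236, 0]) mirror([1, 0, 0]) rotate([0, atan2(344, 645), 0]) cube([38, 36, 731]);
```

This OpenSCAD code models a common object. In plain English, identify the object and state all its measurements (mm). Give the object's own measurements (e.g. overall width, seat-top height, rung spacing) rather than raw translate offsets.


A sawhorse. A 88×1366×75 mm beam (x, y, z) sits on two A-frame leg pairs. Each pair is two raked legs of 38×36 mm section (36 mm along y) splaying symmetrically in x. Each leg rises 645 mm vertically over 344 mm of horizontal reach and is 731 mm long along its own axis. Every leg's outer bottom edge rests on the floor and its outer top edge meets a bottom edge of the beam — the left legs (tilting toward +x) meet the beam's −x bottom edge, the right legs (their mirror images, tilting toward −x) meet its +x bottom edge — so the leg tops tuck under the beam, the beam's underside is 645 mm above the floor, and the feet are 776 mm apart outside-to-outside with the beam centred between them. The two leg pairs are set in 94 mm from either end of the beam.
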